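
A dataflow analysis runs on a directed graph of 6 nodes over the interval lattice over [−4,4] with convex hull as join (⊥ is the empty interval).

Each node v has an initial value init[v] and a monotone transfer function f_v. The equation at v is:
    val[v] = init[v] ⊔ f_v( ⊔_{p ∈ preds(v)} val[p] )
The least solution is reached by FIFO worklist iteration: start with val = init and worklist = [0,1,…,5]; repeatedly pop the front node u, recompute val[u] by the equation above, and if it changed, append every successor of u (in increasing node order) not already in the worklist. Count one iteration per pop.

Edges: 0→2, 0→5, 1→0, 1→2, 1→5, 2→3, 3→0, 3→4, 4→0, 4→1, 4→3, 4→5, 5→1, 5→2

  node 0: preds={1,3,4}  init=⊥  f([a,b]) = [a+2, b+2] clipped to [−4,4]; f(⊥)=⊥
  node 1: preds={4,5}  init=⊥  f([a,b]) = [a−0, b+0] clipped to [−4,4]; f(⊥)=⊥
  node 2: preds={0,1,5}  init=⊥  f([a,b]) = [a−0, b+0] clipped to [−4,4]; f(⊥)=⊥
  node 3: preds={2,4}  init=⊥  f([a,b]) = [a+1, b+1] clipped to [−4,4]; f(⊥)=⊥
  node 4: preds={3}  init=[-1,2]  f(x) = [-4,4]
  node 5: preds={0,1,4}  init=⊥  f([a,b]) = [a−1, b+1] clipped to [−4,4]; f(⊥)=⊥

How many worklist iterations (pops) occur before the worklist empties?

Worklist (14 pops):
  #1 pop 0: in=[-1,2] → [1,4] (was ⊥); enqueue []
  #2 pop 1: in=[-1,2] → [-1,2] (was ⊥); enqueue [0]
  #3 pop 2: in=[-1,4] → [-1,4] (was ⊥); enqueue []
  #4 pop 3: in=[-1,4] → [0,4] (was ⊥); enqueue []
  #5 pop 4: in=[0,4] → [-4,4] (was [-1,2]); enqueue [1,3]
  #6 pop 5: in=[-4,4] → [-4,4] (was ⊥); enqueue [2]
  #7 pop 0: in=[-4,4] → [-2,4] (was [1,4]); enqueue [5]
  #8 pop 1: in=[-4,4] → [-4,4] (was [-1,2]); enqueue [0]
  #9 pop 3: in=[-4,4] → [-3,4] (was [0,4]); enqueue [4]
  #10 pop 2: in=[-4,4] → [-4,4] (was [-1,4]); enqueue [3]
  #11 pop 5: in=[-4,4] → [-4,4] (no change)
  #12 pop 0: in=[-4,4] → [-2,4] (no change)
  #13 pop 4: in=[-3,4] → [-4,4] (no change)
  #14 pop 3: in=[-4,4] → [-3,4] (no change)

Fixpoint:
  val[0] = [-2,4]
  val[1] = [-4,4]
  val[2] = [-4,4]
  val[3] = [-3,4]
  val[4] = [-4,4]
  val[5] = [-4,4]

14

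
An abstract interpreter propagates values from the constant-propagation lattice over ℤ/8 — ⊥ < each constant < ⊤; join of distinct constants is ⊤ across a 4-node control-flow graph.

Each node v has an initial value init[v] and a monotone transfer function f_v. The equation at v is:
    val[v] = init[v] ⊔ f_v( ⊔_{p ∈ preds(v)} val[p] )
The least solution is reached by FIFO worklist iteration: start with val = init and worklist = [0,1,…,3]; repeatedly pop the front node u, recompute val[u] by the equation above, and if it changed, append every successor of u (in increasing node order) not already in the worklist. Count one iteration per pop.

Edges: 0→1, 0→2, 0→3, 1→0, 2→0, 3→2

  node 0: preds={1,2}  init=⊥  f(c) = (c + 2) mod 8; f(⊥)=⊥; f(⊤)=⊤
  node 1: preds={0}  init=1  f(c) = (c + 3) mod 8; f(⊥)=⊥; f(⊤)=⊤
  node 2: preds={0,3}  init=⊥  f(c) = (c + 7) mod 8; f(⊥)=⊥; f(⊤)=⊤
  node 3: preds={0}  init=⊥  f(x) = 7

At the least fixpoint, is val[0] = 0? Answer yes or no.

Iteration log — 9 steps:
  step 1. node 0  ⊔preds=1  new=3  old=⊥  +wl: 
  step 2. node 1  ⊔preds=3  new=⊤  old=1  +wl: 0
  step 3. node 2  ⊔preds=3  new=2  old=⊥  +wl: 
  step 4. node 3  ⊔preds=3  new=7  old=⊥  +wl: 2
  step 5. node 0  ⊔preds=⊤  new=⊤  old=3  +wl: 1,3
  step 6. node 2  ⊔preds=⊤  new=⊤  old=2  +wl: 0
  step 7. node 1  ⊔preds=⊤  new=⊤  stable
  step 8. node 3  ⊔preds=⊤  new=7  stable
  step 9. node 0  ⊔preds=⊤  new=⊤  stable

Least fixpoint reached:
  node 0: ⊤
  node 1: ⊤
  node 2: ⊤
  node 3: 7

no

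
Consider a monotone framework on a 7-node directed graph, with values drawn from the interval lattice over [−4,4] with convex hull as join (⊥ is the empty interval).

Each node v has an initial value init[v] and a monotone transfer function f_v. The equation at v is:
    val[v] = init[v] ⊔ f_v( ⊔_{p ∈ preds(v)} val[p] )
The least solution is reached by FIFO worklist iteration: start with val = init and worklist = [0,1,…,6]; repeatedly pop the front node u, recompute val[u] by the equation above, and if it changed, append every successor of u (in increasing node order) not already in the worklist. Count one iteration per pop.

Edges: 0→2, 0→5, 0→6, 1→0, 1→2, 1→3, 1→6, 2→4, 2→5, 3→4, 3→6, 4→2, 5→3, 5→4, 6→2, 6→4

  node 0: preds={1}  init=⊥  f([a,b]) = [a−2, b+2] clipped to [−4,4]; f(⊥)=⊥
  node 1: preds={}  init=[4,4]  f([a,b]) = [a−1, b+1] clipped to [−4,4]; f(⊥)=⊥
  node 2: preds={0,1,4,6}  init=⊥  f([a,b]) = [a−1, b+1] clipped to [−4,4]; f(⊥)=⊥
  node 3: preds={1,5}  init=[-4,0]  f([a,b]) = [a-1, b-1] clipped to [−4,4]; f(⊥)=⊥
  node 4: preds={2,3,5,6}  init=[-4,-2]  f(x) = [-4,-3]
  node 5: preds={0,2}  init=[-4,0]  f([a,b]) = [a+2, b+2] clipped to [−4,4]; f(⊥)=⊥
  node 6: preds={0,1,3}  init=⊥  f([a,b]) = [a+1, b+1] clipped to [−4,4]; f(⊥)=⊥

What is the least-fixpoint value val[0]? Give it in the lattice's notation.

Worklist (10 pops):
  #1 pop 0: in=[4,4] → [2,4] (was ⊥); enqueue []
  #2 pop 1: in=⊥ → [4,4] (no change)
  #3 pop 2: in=[-4,4] → [-4,4] (was ⊥); enqueue []
  #4 pop 3: in=[-4,4] → [-4,3] (was [-4,0]); enqueue []
  #5 pop 4: in=[-4,4] → [-4,-2] (no change)
  #6 pop 5: in=[-4,4] → [-4,4] (was [-4,0]); enqueue [3,4]
  #7 pop 6: in=[-4,4] → [-3,4] (was ⊥); enqueue [2]
  #8 pop 3: in=[-4,4] → [-4,3] (no change)
  #9 pop 4: in=[-4,4] → [-4,-2] (no change)
  #10 pop 2: in=[-4,4] → [-4,4] (no change)

Fixpoint:
  val[0] = [2,4]
  val[1] = [4,4]
  val[2] = [-4,4]
  val[3] = [-4,3]
  val[4] = [-4,-2]
  val[5] = [-4,4]
  val[6] = [-3,4]

[2,4]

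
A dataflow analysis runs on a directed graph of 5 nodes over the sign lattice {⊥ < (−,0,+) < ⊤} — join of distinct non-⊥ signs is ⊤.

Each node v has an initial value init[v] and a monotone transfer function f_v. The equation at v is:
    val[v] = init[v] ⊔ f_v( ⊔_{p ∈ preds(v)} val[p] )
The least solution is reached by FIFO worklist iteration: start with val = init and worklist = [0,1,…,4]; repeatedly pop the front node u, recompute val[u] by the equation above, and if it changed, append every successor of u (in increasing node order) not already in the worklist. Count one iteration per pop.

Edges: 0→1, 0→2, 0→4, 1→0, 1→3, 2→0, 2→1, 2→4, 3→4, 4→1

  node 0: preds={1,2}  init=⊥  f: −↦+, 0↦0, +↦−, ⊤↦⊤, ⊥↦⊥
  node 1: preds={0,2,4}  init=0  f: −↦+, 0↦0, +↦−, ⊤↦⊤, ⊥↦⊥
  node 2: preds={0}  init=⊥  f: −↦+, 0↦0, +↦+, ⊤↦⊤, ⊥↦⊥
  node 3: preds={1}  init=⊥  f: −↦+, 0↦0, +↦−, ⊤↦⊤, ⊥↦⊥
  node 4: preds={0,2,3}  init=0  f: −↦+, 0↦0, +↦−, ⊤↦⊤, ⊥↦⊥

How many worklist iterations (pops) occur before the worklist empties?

Iteration log — 7 steps:
  step 1. node 0  ⊔preds=0  new=0  old=⊥  +wl: 
  step 2. node 1  ⊔preds=0  new=0  stable
  step 3. node 2  ⊔preds=0  new=0  old=⊥  +wl: 0,1
  step 4. node 3  ⊔preds=0  new=0  old=⊥  +wl: 
  step 5. node 4  ⊔preds=0  new=0  stable
  step 6. node 0  ⊔preds=0  new=0  stable
  step 7. node 1  ⊔preds=0  new=0  stable

Least fixpoint reached:
  node 0: 0
  node 1: 0
  node 2: 0
  node 3: 0
  node 4: 0

7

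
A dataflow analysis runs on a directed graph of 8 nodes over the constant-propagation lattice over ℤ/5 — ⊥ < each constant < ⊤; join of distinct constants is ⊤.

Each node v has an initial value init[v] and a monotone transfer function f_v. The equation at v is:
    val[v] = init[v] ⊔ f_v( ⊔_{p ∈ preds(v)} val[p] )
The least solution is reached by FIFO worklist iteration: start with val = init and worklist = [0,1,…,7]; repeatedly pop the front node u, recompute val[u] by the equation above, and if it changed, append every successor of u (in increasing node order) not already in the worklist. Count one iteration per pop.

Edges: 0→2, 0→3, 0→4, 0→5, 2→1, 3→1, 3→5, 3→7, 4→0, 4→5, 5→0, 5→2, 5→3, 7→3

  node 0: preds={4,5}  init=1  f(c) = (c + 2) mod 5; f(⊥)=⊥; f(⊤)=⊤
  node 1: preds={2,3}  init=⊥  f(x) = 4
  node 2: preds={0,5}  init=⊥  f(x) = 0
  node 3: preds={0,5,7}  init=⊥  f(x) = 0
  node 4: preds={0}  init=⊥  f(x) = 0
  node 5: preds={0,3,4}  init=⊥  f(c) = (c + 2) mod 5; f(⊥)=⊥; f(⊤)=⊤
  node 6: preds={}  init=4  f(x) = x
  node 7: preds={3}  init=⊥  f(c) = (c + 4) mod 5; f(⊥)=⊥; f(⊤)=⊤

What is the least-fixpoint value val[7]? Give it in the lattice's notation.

Trace (14 dequeues):
  [1] u=0 | in ⊥ | out 1 | ==
  [2] u=1 | in ⊥ | out 4 | prev ⊥ | push {}
  [3] u=2 | in 1 | out 0 | prev ⊥ | push {1}
  [4] u=3 | in 1 | out 0 | prev ⊥ | push {}
  [5] u=4 | in 1 | out 0 | prev ⊥ | push {0}
  [6] u=5 | in ⊤ | out ⊤ | prev ⊥ | push {2,3}
  [7] u=6 | in ⊥ | out 4 | ==
  [8] u=7 | in 0 | out 4 | prev ⊥ | push {}
  [9] u=1 | in 0 | out 4 | ==
  [10] u=0 | in ⊤ | out ⊤ | prev 1 | push {4,5}
  [11] u=2 | in ⊤ | out 0 | ==
  [12] u=3 | in ⊤ | out 0 | ==
  [13] u=4 | in ⊤ | out 0 | ==
  [14] u=5 | in ⊤ | out ⊤ | ==

Converged values:
  [0] ⊤
  [1] 4
  [2] 0
  [3] 0
  [4] 0
  [5] ⊤
  [6] 4
  [7] 4

4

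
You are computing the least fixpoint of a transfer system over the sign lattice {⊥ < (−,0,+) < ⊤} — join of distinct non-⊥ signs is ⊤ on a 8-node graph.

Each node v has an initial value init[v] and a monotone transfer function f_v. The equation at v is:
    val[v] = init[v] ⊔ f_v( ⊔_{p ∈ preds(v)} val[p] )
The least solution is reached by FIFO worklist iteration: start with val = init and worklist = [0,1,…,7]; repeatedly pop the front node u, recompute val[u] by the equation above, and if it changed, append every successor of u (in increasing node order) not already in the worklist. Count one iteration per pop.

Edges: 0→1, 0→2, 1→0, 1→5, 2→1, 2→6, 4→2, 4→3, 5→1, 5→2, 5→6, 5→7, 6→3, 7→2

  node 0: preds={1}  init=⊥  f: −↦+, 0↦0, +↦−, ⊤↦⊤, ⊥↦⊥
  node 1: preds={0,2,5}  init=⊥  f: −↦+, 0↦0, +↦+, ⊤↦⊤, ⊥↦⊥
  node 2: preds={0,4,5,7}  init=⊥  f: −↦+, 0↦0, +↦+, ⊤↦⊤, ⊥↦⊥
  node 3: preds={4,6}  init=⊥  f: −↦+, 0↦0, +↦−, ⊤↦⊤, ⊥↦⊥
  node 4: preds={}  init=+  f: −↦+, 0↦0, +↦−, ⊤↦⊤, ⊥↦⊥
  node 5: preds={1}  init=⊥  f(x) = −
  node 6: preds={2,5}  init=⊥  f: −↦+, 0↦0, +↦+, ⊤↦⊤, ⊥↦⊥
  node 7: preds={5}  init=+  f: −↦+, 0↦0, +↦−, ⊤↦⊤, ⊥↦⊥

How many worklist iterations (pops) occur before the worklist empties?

16

Worklist (16 pops):
  #1 pop 0: in=⊥ → ⊥ (no change)
  #2 pop 1: in=⊥ → ⊥ (no change)
  #3 pop 2: in=+ → + (was ⊥); enqueue [1]
  #4 pop 3: in=+ → − (was ⊥); enqueue []
  #5 pop 4: in=⊥ → + (no change)
  #6 pop 5: in=⊥ → − (was ⊥); enqueue [2]
  #7 pop 6: in=⊤ → ⊤ (was ⊥); enqueue [3]
  #8 pop 7: in=− → + (no change)
  #9 pop 1: in=⊤ → ⊤ (was ⊥); enqueue [0,5]
  #10 pop 2: in=⊤ → ⊤ (was +); enqueue [1,6]
  #11 pop 3: in=⊤ → ⊤ (was −); enqueue []
  #12 pop 0: in=⊤ → ⊤ (was ⊥); enqueue [2]
  #13 pop 5: in=⊤ → − (no change)
  #14 pop 1: in=⊤ → ⊤ (no change)
  #15 pop 6: in=⊤ → ⊤ (no change)
  #16 pop 2: in=⊤ → ⊤ (no change)

Fixpoint:
  val[0] = ⊤
  val[1] = ⊤
  val[2] = ⊤
  val[3] = ⊤
  val[4] = +
  val[5] = −
  val[6] = ⊤
  val[7] = +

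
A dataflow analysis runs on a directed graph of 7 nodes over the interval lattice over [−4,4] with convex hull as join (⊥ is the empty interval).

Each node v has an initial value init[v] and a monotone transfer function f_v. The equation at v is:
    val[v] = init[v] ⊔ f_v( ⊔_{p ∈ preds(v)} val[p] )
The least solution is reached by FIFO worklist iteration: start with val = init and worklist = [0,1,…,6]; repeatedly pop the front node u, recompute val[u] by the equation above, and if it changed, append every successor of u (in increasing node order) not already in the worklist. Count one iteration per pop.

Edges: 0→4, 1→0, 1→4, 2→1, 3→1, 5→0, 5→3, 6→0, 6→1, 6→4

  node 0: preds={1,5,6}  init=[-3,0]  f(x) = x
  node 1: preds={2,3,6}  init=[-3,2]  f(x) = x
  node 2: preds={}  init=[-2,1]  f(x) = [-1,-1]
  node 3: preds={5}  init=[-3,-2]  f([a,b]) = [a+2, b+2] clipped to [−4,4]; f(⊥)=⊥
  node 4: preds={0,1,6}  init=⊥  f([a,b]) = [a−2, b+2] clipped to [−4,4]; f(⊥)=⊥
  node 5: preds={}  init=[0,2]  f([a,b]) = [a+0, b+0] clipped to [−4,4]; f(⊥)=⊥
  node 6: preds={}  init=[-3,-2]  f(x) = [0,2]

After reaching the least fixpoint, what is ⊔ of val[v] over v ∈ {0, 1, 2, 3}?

[-3,4]

Worklist (10 pops):
  #1 pop 0: in=[-3,2] → [-3,2] (was [-3,0]); enqueue []
  #2 pop 1: in=[-3,1] → [-3,2] (no change)
  #3 pop 2: in=⊥ → [-2,1] (no change)
  #4 pop 3: in=[0,2] → [-3,4] (was [-3,-2]); enqueue [1]
  #5 pop 4: in=[-3,2] → [-4,4] (was ⊥); enqueue []
  #6 pop 5: in=⊥ → [0,2] (no change)
  #7 pop 6: in=⊥ → [-3,2] (was [-3,-2]); enqueue [0,4]
  #8 pop 1: in=[-3,4] → [-3,4] (was [-3,2]); enqueue []
  #9 pop 0: in=[-3,4] → [-3,4] (was [-3,2]); enqueue []
  #10 pop 4: in=[-3,4] → [-4,4] (no change)

Fixpoint:
  val[0] = [-3,4]
  val[1] = [-3,4]
  val[2] = [-2,1]
  val[3] = [-3,4]
  val[4] = [-4,4]
  val[5] = [0,2]
  val[6] = [-3,2]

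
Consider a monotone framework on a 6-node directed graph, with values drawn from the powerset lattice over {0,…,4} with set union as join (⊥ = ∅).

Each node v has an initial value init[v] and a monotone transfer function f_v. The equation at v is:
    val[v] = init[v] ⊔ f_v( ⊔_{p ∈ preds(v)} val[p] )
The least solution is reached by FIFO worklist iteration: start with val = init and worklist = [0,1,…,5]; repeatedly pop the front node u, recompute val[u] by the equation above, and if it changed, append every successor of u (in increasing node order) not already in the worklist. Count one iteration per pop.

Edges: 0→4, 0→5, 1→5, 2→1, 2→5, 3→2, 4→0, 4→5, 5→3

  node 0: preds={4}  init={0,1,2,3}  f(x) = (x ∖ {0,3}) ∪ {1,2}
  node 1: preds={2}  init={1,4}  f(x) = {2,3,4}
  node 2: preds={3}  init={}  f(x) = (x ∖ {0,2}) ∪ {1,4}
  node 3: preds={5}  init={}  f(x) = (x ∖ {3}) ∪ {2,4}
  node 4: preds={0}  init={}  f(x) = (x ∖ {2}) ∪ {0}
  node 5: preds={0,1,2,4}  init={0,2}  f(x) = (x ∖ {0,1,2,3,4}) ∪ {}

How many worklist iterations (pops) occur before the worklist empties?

9

Trace (9 dequeues):
  [1] u=0 | in {} | out {0,1,2,3} | ==
  [2] u=1 | in {} | out {1,2,3,4} | prev {1,4} | push {}
  [3] u=2 | in {} | out {1,4} | prev {} | push {1}
  [4] u=3 | in {0,2} | out {0,2,4} | prev {} | push {2}
  [5] u=4 | in {0,1,2,3} | out {0,1,3} | prev {} | push {0}
  [6] u=5 | in {0,1,2,3,4} | out {0,2} | ==
  [7] u=1 | in {1,4} | out {1,2,3,4} | ==
  [8] u=2 | in {0,2,4} | out {1,4} | ==
  [9] u=0 | in {0,1,3} | out {0,1,2,3} | ==

Converged values:
  [0] {0,1,2,3}
  [1] {1,2,3,4}
  [2] {1,4}
  [3] {0,2,4}
  [4] {0,1,3}
  [5] {0,2}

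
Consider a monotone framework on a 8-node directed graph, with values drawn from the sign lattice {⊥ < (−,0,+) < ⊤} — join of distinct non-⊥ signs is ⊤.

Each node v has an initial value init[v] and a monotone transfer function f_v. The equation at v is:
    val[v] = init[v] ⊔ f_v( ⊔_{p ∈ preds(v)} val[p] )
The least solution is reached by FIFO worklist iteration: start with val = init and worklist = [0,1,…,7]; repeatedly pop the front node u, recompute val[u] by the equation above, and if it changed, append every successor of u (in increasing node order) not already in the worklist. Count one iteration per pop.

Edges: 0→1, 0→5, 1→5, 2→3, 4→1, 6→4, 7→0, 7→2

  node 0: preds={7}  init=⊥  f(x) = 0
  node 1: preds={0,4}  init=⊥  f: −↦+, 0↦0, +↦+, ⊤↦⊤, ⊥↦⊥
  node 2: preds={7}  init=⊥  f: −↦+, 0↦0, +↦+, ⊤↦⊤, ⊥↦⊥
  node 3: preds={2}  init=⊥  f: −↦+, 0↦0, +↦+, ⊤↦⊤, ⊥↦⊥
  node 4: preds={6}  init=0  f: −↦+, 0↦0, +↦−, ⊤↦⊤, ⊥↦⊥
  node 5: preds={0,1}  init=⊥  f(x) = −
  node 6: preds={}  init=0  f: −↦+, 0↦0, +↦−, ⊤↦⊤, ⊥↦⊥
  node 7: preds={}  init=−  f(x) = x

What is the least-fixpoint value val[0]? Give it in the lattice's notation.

0

Iteration log — 8 steps:
  step 1. node 0  ⊔preds=−  new=0  old=⊥  +wl: 
  step 2. node 1  ⊔preds=0  new=0  old=⊥  +wl: 
  step 3. node 2  ⊔preds=−  new=+  old=⊥  +wl: 
  step 4. node 3  ⊔preds=+  new=+  old=⊥  +wl: 
  step 5. node 4  ⊔preds=0  new=0  stable
  step 6. node 5  ⊔preds=0  new=−  old=⊥  +wl: 
  step 7. node 6  ⊔preds=⊥  new=0  stable
  step 8. node 7  ⊔preds=⊥  new=−  stable

Least fixpoint reached:
  node 0: 0
  node 1: 0
  node 2: +
  node 3: +
  node 4: 0
  node 5: −
  node 6: 0
  node 7: −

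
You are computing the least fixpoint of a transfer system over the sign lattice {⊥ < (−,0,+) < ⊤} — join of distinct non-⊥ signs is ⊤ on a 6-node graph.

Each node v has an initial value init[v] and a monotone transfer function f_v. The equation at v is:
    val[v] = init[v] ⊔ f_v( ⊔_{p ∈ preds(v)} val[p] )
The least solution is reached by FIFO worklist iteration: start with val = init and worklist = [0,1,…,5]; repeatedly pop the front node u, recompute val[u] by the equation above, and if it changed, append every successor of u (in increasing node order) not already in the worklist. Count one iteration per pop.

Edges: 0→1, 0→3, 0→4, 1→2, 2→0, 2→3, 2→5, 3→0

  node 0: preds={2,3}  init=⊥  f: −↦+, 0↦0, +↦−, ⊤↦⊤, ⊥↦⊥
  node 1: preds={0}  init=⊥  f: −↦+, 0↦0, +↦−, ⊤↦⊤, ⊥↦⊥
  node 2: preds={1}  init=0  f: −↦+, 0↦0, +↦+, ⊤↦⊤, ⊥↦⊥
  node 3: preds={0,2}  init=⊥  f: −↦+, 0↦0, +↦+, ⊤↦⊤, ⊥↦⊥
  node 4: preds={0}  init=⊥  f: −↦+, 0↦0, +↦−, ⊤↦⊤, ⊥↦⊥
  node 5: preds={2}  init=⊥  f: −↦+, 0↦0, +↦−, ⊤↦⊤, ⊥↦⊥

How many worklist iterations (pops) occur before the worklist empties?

Worklist (7 pops):
  #1 pop 0: in=0 → 0 (was ⊥); enqueue []
  #2 pop 1: in=0 → 0 (was ⊥); enqueue []
  #3 pop 2: in=0 → 0 (no change)
  #4 pop 3: in=0 → 0 (was ⊥); enqueue [0]
  #5 pop 4: in=0 → 0 (was ⊥); enqueue []
  #6 pop 5: in=0 → 0 (was ⊥); enqueue []
  #7 pop 0: in=0 → 0 (no change)

Fixpoint:
  val[0] = 0
  val[1] = 0
  val[2] = 0
  val[3] = 0
  val[4] = 0
  val[5] = 0

7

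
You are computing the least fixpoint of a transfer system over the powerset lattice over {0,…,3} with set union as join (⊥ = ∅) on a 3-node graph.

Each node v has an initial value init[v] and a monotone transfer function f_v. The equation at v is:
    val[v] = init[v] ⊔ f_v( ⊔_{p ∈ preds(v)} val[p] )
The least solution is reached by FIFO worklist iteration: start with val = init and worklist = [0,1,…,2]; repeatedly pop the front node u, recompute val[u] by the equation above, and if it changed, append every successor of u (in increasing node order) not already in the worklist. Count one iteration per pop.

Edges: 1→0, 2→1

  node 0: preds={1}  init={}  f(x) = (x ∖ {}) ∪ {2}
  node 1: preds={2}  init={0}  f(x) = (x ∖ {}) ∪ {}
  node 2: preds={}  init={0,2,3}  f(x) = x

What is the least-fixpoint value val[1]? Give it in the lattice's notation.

{0,2,3}

Trace (4 dequeues):
  [1] u=0 | in {0} | out {0,2} | prev {} | push {}
  [2] u=1 | in {0,2,3} | out {0,2,3} | prev {0} | push {0}
  [3] u=2 | in {} | out {0,2,3} | ==
  [4] u=0 | in {0,2,3} | out {0,2,3} | prev {0,2} | push {}

Converged values:
  [0] {0,2,3}
  [1] {0,2,3}
  [2] {0,2,3}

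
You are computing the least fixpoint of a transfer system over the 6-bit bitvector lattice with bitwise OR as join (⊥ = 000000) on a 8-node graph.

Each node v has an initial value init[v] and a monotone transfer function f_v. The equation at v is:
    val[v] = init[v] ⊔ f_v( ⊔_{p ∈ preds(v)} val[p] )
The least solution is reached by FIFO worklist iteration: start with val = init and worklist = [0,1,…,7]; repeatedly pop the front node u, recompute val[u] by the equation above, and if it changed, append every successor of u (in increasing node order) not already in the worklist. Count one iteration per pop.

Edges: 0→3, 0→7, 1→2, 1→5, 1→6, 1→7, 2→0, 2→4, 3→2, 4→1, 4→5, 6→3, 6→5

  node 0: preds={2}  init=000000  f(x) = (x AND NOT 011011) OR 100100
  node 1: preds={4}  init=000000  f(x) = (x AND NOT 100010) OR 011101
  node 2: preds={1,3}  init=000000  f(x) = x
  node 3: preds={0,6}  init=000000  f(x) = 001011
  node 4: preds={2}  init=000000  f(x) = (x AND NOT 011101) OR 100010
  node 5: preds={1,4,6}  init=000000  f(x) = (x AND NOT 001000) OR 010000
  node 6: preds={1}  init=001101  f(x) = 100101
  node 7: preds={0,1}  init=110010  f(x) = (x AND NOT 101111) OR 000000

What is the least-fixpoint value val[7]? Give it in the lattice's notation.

110010

Worklist (15 pops):
  #1 pop 0: in=000000 → 100100 (was 000000); enqueue []
  #2 pop 1: in=000000 → 011101 (was 000000); enqueue []
  #3 pop 2: in=011101 → 011101 (was 000000); enqueue [0]
  #4 pop 3: in=101101 → 001011 (was 000000); enqueue [2]
  #5 pop 4: in=011101 → 100010 (was 000000); enqueue [1]
  #6 pop 5: in=111111 → 110111 (was 000000); enqueue []
  #7 pop 6: in=011101 → 101101 (was 001101); enqueue [3,5]
  #8 pop 7: in=111101 → 110010 (no change)
  #9 pop 0: in=011101 → 100100 (no change)
  #10 pop 2: in=011111 → 011111 (was 011101); enqueue [0,4]
  #11 pop 1: in=100010 → 011101 (no change)
  #12 pop 3: in=101101 → 001011 (no change)
  #13 pop 5: in=111111 → 110111 (no change)
  #14 pop 0: in=011111 → 100100 (no change)
  #15 pop 4: in=011111 → 100010 (no change)

Fixpoint:
  val[0] = 100100
  val[1] = 011101
  val[2] = 011111
  val[3] = 001011
  val[4] = 100010
  val[5] = 110111
  val[6] = 101101
  val[7] = 110010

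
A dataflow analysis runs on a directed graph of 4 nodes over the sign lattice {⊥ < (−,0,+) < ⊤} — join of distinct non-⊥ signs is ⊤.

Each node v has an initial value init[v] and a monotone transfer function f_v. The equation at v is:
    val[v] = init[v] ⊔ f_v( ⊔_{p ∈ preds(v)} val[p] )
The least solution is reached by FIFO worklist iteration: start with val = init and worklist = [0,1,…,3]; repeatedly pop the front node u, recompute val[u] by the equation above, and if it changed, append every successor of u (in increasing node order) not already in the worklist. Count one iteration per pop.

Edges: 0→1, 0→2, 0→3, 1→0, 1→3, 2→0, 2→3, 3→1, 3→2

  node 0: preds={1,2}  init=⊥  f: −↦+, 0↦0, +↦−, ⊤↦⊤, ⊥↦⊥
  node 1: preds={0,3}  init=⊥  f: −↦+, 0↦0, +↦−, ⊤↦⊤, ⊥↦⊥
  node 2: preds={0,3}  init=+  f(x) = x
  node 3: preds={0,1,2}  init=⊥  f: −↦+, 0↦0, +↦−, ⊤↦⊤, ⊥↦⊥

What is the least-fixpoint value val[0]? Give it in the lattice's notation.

Worklist (9 pops):
  #1 pop 0: in=+ → − (was ⊥); enqueue []
  #2 pop 1: in=− → + (was ⊥); enqueue [0]
  #3 pop 2: in=− → ⊤ (was +); enqueue []
  #4 pop 3: in=⊤ → ⊤ (was ⊥); enqueue [1,2]
  #5 pop 0: in=⊤ → ⊤ (was −); enqueue [3]
  #6 pop 1: in=⊤ → ⊤ (was +); enqueue [0]
  #7 pop 2: in=⊤ → ⊤ (no change)
  #8 pop 3: in=⊤ → ⊤ (no change)
  #9 pop 0: in=⊤ → ⊤ (no change)

Fixpoint:
  val[0] = ⊤
  val[1] = ⊤
  val[2] = ⊤
  val[3] = ⊤

⊤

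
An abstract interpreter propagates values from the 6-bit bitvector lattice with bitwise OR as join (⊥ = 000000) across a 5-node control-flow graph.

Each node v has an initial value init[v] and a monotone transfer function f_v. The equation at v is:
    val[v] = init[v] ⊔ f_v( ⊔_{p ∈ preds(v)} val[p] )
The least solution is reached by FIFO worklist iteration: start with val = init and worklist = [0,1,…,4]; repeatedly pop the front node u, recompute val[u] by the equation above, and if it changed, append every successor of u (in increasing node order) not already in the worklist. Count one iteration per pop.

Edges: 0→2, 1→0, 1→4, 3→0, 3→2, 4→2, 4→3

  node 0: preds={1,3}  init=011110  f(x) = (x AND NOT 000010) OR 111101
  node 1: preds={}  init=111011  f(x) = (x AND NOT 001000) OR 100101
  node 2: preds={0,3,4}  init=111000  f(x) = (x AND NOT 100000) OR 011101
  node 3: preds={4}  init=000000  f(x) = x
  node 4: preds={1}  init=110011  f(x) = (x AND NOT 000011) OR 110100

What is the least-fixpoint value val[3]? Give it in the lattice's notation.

Worklist (10 pops):
  #1 pop 0: in=111011 → 111111 (was 011110); enqueue []
  #2 pop 1: in=000000 → 111111 (was 111011); enqueue [0]
  #3 pop 2: in=111111 → 111111 (was 111000); enqueue []
  #4 pop 3: in=110011 → 110011 (was 000000); enqueue [2]
  #5 pop 4: in=111111 → 111111 (was 110011); enqueue [3]
  #6 pop 0: in=111111 → 111111 (no change)
  #7 pop 2: in=111111 → 111111 (no change)
  #8 pop 3: in=111111 → 111111 (was 110011); enqueue [0,2]
  #9 pop 0: in=111111 → 111111 (no change)
  #10 pop 2: in=111111 → 111111 (no change)

Fixpoint:
  val[0] = 111111
  val[1] = 111111
  val[2] = 111111
  val[3] = 111111
  val[4] = 111111

111111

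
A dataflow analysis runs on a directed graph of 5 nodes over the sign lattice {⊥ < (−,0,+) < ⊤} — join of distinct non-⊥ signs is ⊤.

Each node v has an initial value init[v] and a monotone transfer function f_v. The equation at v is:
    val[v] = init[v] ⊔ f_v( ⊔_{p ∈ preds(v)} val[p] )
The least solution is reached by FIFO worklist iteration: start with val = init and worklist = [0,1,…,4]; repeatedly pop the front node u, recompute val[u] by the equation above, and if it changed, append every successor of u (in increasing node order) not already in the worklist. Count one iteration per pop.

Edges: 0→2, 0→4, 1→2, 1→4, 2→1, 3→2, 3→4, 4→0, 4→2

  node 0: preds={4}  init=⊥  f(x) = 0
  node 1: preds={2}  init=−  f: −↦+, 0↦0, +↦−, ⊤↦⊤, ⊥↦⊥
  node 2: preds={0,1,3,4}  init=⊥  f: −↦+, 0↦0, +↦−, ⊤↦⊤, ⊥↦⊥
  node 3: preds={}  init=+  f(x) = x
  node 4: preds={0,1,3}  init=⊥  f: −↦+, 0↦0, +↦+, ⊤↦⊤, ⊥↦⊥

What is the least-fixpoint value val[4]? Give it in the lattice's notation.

⊤

Iteration log — 9 steps:
  step 1. node 0  ⊔preds=⊥  new=0  old=⊥  +wl: 
  step 2. node 1  ⊔preds=⊥  new=−  stable
  step 3. node 2  ⊔preds=⊤  new=⊤  old=⊥  +wl: 1
  step 4. node 3  ⊔preds=⊥  new=+  stable
  step 5. node 4  ⊔preds=⊤  new=⊤  old=⊥  +wl: 0,2
  step 6. node 1  ⊔preds=⊤  new=⊤  old=−  +wl: 4
  step 7. node 0  ⊔preds=⊤  new=0  stable
  step 8. node 2  ⊔preds=⊤  new=⊤  stable
  step 9. node 4  ⊔preds=⊤  new=⊤  stable

Least fixpoint reached:
  node 0: 0
  node 1: ⊤
  node 2: ⊤
  node 3: +
  node 4: ⊤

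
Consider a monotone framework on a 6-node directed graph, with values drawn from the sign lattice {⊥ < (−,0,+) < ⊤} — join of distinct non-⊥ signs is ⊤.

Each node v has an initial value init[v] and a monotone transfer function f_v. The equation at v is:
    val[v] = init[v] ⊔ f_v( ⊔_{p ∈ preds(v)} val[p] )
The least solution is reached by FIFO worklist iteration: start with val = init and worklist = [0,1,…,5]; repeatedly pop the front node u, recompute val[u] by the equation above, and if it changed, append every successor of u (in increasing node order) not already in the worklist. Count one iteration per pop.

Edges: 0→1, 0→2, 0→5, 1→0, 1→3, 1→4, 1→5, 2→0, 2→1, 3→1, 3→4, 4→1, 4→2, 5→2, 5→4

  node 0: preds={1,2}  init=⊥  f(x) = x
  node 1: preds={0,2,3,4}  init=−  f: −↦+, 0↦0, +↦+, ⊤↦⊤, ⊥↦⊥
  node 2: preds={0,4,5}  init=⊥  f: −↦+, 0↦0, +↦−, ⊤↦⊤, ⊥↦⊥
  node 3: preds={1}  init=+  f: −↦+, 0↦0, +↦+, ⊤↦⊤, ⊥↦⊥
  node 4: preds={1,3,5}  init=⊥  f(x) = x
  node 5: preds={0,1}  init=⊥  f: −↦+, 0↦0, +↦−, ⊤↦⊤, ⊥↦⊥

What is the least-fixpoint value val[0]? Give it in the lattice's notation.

⊤

Iteration log — 13 steps:
  step 1. node 0  ⊔preds=−  new=−  old=⊥  +wl: 
  step 2. node 1  ⊔preds=⊤  new=⊤  old=−  +wl: 0
  step 3. node 2  ⊔preds=−  new=+  old=⊥  +wl: 1
  step 4. node 3  ⊔preds=⊤  new=⊤  old=+  +wl: 
  step 5. node 4  ⊔preds=⊤  new=⊤  old=⊥  +wl: 2
  step 6. node 5  ⊔preds=⊤  new=⊤  old=⊥  +wl: 4
  step 7. node 0  ⊔preds=⊤  new=⊤  old=−  +wl: 5
  step 8. node 1  ⊔preds=⊤  new=⊤  stable
  step 9. node 2  ⊔preds=⊤  new=⊤  old=+  +wl: 0,1
  step 10. node 4  ⊔preds=⊤  new=⊤  stable
  step 11. node 5  ⊔preds=⊤  new=⊤  stable
  step 12. node 0  ⊔preds=⊤  new=⊤  stable
  step 13. node 1  ⊔preds=⊤  new=⊤  stable

Least fixpoint reached:
  node 0: ⊤
  node 1: ⊤
  node 2: ⊤
  node 3: ⊤
  node 4: ⊤
  node 5: ⊤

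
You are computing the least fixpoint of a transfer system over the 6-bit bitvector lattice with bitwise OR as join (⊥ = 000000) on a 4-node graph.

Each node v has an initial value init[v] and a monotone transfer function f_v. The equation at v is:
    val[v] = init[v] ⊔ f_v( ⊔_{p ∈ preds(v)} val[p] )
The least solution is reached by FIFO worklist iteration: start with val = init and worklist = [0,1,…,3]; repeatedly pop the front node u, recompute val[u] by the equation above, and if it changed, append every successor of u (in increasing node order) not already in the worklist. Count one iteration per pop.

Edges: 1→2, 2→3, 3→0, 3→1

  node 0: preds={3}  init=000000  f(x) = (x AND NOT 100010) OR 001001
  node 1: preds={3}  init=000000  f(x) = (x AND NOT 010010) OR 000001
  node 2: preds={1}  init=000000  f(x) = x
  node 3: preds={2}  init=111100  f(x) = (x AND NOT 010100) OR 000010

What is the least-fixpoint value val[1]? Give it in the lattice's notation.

Iteration log — 6 steps:
  step 1. node 0  ⊔preds=111100  new=011101  old=000000  +wl: 
  step 2. node 1  ⊔preds=111100  new=101101  old=000000  +wl: 
  step 3. node 2  ⊔preds=101101  new=101101  old=000000  +wl: 
  step 4. node 3  ⊔preds=101101  new=111111  old=111100  +wl: 0,1
  step 5. node 0  ⊔preds=111111  new=011101  stable
  step 6. node 1  ⊔preds=111111  new=101101  stable

Least fixpoint reached:
  node 0: 011101
  node 1: 101101
  node 2: 101101
  node 3: 111111

101101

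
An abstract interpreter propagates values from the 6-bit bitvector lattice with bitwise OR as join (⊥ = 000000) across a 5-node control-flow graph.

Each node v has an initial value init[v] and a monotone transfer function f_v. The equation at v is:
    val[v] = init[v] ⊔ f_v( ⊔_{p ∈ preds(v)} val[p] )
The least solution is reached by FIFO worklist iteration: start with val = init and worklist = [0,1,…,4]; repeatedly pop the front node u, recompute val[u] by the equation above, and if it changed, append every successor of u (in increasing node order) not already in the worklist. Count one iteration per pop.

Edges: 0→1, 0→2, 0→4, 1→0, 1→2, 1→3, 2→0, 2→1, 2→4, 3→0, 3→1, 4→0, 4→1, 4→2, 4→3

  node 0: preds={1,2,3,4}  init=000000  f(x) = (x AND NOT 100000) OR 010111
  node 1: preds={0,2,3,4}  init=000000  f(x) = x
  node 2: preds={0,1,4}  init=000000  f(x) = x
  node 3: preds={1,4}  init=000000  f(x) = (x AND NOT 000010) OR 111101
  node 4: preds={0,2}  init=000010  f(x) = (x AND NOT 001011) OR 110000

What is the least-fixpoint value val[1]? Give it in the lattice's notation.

Trace (12 dequeues):
  [1] u=0 | in 000010 | out 010111 | prev 000000 | push {}
  [2] u=1 | in 010111 | out 010111 | prev 000000 | push {0}
  [3] u=2 | in 010111 | out 010111 | prev 000000 | push {1}
  [4] u=3 | in 010111 | out 111101 | prev 000000 | push {}
  [5] u=4 | in 010111 | out 110110 | prev 000010 | push {2,3}
  [6] u=0 | in 111111 | out 011111 | prev 010111 | push {4}
  [7] u=1 | in 111111 | out 111111 | prev 010111 | push {0}
  [8] u=2 | in 111111 | out 111111 | prev 010111 | push {1}
  [9] u=3 | in 111111 | out 111101 | ==
  [10] u=4 | in 111111 | out 110110 | ==
  [11] u=0 | in 111111 | out 011111 | ==
  [12] u=1 | in 111111 | out 111111 | ==

Converged values:
  [0] 011111
  [1] 111111
  [2] 111111
  [3] 111101
  [4] 110110

111111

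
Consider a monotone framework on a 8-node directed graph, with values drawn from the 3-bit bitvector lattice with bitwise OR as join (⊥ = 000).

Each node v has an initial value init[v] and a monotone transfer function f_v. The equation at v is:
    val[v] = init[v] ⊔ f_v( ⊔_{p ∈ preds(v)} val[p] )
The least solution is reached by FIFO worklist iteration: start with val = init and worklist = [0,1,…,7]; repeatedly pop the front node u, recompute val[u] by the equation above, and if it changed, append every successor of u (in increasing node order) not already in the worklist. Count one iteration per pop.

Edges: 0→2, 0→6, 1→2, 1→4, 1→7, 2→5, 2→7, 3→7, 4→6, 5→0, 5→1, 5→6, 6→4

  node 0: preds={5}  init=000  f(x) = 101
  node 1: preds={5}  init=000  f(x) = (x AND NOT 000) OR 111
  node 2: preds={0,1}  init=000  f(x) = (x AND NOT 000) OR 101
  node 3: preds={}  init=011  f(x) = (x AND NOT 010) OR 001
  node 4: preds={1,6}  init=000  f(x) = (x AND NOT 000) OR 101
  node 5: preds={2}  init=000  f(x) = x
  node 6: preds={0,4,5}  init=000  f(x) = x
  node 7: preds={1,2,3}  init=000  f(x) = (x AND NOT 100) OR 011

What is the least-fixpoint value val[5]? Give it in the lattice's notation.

Trace (11 dequeues):
  [1] u=0 | in 000 | out 101 | prev 000 | push {}
  [2] u=1 | in 000 | out 111 | prev 000 | push {}
  [3] u=2 | in 111 | out 111 | prev 000 | push {}
  [4] u=3 | in 000 | out 011 | ==
  [5] u=4 | in 111 | out 111 | prev 000 | push {}
  [6] u=5 | in 111 | out 111 | prev 000 | push {0,1}
  [7] u=6 | in 111 | out 111 | prev 000 | push {4}
  [8] u=7 | in 111 | out 011 | prev 000 | push {}
  [9] u=0 | in 111 | out 101 | ==
  [10] u=1 | in 111 | out 111 | ==
  [11] u=4 | in 111 | out 111 | ==

Converged values:
  [0] 101
  [1] 111
  [2] 111
  [3] 011
  [4] 111
  [5] 111
  [6] 111
  [7] 011

111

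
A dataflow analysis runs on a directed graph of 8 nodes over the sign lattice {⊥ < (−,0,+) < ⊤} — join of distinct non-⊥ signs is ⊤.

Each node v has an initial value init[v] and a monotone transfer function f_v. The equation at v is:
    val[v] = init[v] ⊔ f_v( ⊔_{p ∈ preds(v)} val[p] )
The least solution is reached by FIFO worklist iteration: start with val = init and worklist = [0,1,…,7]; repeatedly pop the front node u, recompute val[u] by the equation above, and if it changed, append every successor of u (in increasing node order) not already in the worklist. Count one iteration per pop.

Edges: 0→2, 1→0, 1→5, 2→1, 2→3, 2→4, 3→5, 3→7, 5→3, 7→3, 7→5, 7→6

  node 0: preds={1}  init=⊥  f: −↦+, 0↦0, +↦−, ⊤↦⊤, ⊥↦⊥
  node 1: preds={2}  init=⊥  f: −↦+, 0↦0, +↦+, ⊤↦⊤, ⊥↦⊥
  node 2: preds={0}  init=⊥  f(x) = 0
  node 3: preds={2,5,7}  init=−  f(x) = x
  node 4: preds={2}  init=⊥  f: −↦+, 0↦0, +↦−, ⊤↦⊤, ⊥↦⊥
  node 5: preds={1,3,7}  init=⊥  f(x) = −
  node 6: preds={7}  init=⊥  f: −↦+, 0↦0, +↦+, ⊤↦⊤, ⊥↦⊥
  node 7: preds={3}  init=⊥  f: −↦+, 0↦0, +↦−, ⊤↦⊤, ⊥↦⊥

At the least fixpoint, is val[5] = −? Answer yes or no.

Iteration log — 14 steps:
  step 1. node 0  ⊔preds=⊥  new=⊥  stable
  step 2. node 1  ⊔preds=⊥  new=⊥  stable
  step 3. node 2  ⊔preds=⊥  new=0  old=⊥  +wl: 1
  step 4. node 3  ⊔preds=0  new=⊤  old=−  +wl: 
  step 5. node 4  ⊔preds=0  new=0  old=⊥  +wl: 
  step 6. node 5  ⊔preds=⊤  new=−  old=⊥  +wl: 3
  step 7. node 6  ⊔preds=⊥  new=⊥  stable
  step 8. node 7  ⊔preds=⊤  new=⊤  old=⊥  +wl: 5,6
  step 9. node 1  ⊔preds=0  new=0  old=⊥  +wl: 0
  step 10. node 3  ⊔preds=⊤  new=⊤  stable
  step 11. node 5  ⊔preds=⊤  new=−  stable
  step 12. node 6  ⊔preds=⊤  new=⊤  old=⊥  +wl: 
  step 13. node 0  ⊔preds=0  new=0  old=⊥  +wl: 2
  step 14. node 2  ⊔preds=0  new=0  stable

Least fixpoint reached:
  node 0: 0
  node 1: 0
  node 2: 0
  node 3: ⊤
  node 4: 0
  node 5: −
  node 6: ⊤
  node 7: ⊤

yes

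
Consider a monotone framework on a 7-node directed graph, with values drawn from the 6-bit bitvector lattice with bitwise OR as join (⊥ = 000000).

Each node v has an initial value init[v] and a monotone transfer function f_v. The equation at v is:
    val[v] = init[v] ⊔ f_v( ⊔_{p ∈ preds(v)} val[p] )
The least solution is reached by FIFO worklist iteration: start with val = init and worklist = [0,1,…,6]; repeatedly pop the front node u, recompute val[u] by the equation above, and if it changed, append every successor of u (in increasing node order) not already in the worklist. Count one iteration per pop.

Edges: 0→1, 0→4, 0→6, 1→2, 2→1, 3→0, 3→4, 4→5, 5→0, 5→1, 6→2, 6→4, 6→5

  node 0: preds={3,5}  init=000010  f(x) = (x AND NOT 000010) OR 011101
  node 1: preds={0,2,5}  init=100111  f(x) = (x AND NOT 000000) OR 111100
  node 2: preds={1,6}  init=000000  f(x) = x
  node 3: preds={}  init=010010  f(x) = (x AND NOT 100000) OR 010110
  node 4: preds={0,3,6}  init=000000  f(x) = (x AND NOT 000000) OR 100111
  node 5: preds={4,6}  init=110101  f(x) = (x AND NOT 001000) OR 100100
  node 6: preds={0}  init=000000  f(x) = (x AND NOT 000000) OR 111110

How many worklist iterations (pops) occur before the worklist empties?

12

Worklist (12 pops):
  #1 pop 0: in=110111 → 111111 (was 000010); enqueue []
  #2 pop 1: in=111111 → 111111 (was 100111); enqueue []
  #3 pop 2: in=111111 → 111111 (was 000000); enqueue [1]
  #4 pop 3: in=000000 → 010110 (was 010010); enqueue [0]
  #5 pop 4: in=111111 → 111111 (was 000000); enqueue []
  #6 pop 5: in=111111 → 110111 (was 110101); enqueue []
  #7 pop 6: in=111111 → 111111 (was 000000); enqueue [2,4,5]
  #8 pop 1: in=111111 → 111111 (no change)
  #9 pop 0: in=110111 → 111111 (no change)
  #10 pop 2: in=111111 → 111111 (no change)
  #11 pop 4: in=111111 → 111111 (no change)
  #12 pop 5: in=111111 → 110111 (no change)

Fixpoint:
  val[0] = 111111
  val[1] = 111111
  val[2] = 111111
  val[3] = 010110
  val[4] = 111111
  val[5] = 110111
  val[6] = 111111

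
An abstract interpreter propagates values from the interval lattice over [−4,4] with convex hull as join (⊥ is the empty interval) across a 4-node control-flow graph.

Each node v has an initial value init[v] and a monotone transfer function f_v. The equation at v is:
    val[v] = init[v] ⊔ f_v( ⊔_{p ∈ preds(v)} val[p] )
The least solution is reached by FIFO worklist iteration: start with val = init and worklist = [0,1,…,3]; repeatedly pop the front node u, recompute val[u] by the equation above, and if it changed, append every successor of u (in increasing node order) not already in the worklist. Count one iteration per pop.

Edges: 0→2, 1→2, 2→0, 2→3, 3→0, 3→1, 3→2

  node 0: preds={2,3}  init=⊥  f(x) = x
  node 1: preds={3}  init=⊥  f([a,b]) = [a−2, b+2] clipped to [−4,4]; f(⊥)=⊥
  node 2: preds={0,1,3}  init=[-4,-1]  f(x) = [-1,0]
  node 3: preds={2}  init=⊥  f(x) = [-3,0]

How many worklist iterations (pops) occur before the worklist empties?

Worklist (7 pops):
  #1 pop 0: in=[-4,-1] → [-4,-1] (was ⊥); enqueue []
  #2 pop 1: in=⊥ → ⊥ (no change)
  #3 pop 2: in=[-4,-1] → [-4,0] (was [-4,-1]); enqueue [0]
  #4 pop 3: in=[-4,0] → [-3,0] (was ⊥); enqueue [1,2]
  #5 pop 0: in=[-4,0] → [-4,0] (was [-4,-1]); enqueue []
  #6 pop 1: in=[-3,0] → [-4,2] (was ⊥); enqueue []
  #7 pop 2: in=[-4,2] → [-4,0] (no change)

Fixpoint:
  val[0] = [-4,0]
  val[1] = [-4,2]
  val[2] = [-4,0]
  val[3] = [-3,0]

7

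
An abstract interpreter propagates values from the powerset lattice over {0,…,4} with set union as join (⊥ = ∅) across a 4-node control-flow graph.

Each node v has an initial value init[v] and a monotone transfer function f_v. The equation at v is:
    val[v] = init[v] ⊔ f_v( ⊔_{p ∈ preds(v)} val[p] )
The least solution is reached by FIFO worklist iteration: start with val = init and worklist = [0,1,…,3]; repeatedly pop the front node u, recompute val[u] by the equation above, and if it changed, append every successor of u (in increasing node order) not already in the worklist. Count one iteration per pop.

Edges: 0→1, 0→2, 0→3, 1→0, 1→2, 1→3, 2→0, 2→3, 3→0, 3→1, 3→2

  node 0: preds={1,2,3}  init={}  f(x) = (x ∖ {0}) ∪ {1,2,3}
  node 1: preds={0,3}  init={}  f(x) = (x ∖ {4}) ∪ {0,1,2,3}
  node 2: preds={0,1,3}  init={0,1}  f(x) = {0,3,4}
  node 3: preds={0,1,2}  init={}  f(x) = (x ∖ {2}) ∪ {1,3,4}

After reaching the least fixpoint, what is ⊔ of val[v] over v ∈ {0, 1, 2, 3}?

{0,1,2,3,4}

Iteration log — 8 steps:
  step 1. node 0  ⊔preds={0,1}  new={1,2,3}  old={}  +wl: 
  step 2. node 1  ⊔preds={1,2,3}  new={0,1,2,3}  old={}  +wl: 0
  step 3. node 2  ⊔preds={0,1,2,3}  new={0,1,3,4}  old={0,1}  +wl: 
  step 4. node 3  ⊔preds={0,1,2,3,4}  new={0,1,3,4}  old={}  +wl: 1,2
  step 5. node 0  ⊔preds={0,1,2,3,4}  new={1,2,3,4}  old={1,2,3}  +wl: 3
  step 6. node 1  ⊔preds={0,1,2,3,4}  new={0,1,2,3}  stable
  step 7. node 2  ⊔preds={0,1,2,3,4}  new={0,1,3,4}  stable
  step 8. node 3  ⊔preds={0,1,2,3,4}  new={0,1,3,4}  stable

Least fixpoint reached:
  node 0: {1,2,3,4}
  node 1: {0,1,2,3}
  node 2: {0,1,3,4}
  node 3: {0,1,3,4}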